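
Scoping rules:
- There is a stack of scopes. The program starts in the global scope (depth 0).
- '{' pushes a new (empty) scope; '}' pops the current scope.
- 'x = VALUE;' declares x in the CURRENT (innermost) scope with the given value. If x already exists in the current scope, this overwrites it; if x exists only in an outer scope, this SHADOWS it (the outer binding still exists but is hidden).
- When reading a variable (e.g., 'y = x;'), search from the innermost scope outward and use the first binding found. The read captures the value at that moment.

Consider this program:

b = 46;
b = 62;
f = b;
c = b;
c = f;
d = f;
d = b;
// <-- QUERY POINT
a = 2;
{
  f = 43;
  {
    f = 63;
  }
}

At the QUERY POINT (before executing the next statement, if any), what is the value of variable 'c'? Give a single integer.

Step 1: declare b=46 at depth 0
Step 2: declare b=62 at depth 0
Step 3: declare f=(read b)=62 at depth 0
Step 4: declare c=(read b)=62 at depth 0
Step 5: declare c=(read f)=62 at depth 0
Step 6: declare d=(read f)=62 at depth 0
Step 7: declare d=(read b)=62 at depth 0
Visible at query point: b=62 c=62 d=62 f=62

Answer: 62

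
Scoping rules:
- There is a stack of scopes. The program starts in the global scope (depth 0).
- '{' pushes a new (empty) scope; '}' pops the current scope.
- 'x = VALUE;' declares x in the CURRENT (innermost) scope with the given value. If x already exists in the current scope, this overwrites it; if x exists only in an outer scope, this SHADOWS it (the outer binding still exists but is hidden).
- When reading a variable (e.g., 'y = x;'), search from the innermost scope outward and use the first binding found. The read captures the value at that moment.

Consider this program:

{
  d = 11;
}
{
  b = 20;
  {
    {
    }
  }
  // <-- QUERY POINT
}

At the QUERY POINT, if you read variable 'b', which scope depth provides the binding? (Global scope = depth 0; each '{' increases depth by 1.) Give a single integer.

Answer: 1

Derivation:
Step 1: enter scope (depth=1)
Step 2: declare d=11 at depth 1
Step 3: exit scope (depth=0)
Step 4: enter scope (depth=1)
Step 5: declare b=20 at depth 1
Step 6: enter scope (depth=2)
Step 7: enter scope (depth=3)
Step 8: exit scope (depth=2)
Step 9: exit scope (depth=1)
Visible at query point: b=20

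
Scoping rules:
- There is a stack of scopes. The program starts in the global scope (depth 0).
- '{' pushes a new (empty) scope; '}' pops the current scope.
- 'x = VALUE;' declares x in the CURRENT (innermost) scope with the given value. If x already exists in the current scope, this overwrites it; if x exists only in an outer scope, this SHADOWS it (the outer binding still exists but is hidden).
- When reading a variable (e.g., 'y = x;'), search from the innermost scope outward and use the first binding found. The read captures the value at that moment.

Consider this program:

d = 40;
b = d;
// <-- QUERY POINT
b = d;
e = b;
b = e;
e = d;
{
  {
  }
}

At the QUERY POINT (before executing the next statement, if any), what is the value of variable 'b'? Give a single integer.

Step 1: declare d=40 at depth 0
Step 2: declare b=(read d)=40 at depth 0
Visible at query point: b=40 d=40

Answer: 40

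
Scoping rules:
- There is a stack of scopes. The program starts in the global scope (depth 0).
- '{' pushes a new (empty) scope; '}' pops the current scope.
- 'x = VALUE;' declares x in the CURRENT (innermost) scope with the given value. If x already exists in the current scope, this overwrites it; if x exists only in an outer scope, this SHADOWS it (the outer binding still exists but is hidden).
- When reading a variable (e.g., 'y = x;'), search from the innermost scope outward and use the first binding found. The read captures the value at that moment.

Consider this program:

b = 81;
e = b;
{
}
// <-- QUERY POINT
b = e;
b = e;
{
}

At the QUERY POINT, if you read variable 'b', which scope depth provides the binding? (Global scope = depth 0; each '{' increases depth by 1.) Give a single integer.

Answer: 0

Derivation:
Step 1: declare b=81 at depth 0
Step 2: declare e=(read b)=81 at depth 0
Step 3: enter scope (depth=1)
Step 4: exit scope (depth=0)
Visible at query point: b=81 e=81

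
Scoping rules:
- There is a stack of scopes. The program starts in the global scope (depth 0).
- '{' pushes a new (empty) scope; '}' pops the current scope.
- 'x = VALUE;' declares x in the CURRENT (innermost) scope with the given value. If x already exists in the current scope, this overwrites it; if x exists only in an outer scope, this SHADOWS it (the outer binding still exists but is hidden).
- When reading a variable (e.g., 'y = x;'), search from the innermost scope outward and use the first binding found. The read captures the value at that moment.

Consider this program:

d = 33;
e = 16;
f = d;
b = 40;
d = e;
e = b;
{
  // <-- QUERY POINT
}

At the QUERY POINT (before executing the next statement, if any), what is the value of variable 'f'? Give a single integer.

Answer: 33

Derivation:
Step 1: declare d=33 at depth 0
Step 2: declare e=16 at depth 0
Step 3: declare f=(read d)=33 at depth 0
Step 4: declare b=40 at depth 0
Step 5: declare d=(read e)=16 at depth 0
Step 6: declare e=(read b)=40 at depth 0
Step 7: enter scope (depth=1)
Visible at query point: b=40 d=16 e=40 f=33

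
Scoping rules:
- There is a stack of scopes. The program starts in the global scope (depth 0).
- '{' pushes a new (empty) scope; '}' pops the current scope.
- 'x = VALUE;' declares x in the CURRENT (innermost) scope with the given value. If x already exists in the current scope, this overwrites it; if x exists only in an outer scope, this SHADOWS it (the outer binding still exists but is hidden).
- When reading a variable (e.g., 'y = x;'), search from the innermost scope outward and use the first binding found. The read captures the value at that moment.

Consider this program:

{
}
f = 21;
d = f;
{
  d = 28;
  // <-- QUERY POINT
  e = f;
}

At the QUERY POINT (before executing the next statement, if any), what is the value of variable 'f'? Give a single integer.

Answer: 21

Derivation:
Step 1: enter scope (depth=1)
Step 2: exit scope (depth=0)
Step 3: declare f=21 at depth 0
Step 4: declare d=(read f)=21 at depth 0
Step 5: enter scope (depth=1)
Step 6: declare d=28 at depth 1
Visible at query point: d=28 f=21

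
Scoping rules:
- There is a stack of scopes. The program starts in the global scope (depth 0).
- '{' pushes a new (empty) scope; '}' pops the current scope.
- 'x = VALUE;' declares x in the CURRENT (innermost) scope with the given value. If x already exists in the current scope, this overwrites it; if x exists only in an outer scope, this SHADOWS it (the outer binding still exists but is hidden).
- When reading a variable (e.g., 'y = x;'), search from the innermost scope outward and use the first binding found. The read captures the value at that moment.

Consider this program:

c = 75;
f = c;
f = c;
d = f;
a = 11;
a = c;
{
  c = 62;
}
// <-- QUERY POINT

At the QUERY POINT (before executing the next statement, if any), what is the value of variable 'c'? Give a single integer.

Answer: 75

Derivation:
Step 1: declare c=75 at depth 0
Step 2: declare f=(read c)=75 at depth 0
Step 3: declare f=(read c)=75 at depth 0
Step 4: declare d=(read f)=75 at depth 0
Step 5: declare a=11 at depth 0
Step 6: declare a=(read c)=75 at depth 0
Step 7: enter scope (depth=1)
Step 8: declare c=62 at depth 1
Step 9: exit scope (depth=0)
Visible at query point: a=75 c=75 d=75 f=75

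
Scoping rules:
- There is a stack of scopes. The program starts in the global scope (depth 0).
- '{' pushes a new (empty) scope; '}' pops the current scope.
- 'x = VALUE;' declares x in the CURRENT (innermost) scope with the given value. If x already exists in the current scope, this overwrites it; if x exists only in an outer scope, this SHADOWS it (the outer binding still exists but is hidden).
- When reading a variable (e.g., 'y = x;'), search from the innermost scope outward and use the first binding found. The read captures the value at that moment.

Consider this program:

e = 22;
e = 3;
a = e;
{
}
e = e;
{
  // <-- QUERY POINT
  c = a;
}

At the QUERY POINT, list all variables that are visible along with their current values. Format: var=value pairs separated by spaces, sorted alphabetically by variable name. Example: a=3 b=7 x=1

Answer: a=3 e=3

Derivation:
Step 1: declare e=22 at depth 0
Step 2: declare e=3 at depth 0
Step 3: declare a=(read e)=3 at depth 0
Step 4: enter scope (depth=1)
Step 5: exit scope (depth=0)
Step 6: declare e=(read e)=3 at depth 0
Step 7: enter scope (depth=1)
Visible at query point: a=3 e=3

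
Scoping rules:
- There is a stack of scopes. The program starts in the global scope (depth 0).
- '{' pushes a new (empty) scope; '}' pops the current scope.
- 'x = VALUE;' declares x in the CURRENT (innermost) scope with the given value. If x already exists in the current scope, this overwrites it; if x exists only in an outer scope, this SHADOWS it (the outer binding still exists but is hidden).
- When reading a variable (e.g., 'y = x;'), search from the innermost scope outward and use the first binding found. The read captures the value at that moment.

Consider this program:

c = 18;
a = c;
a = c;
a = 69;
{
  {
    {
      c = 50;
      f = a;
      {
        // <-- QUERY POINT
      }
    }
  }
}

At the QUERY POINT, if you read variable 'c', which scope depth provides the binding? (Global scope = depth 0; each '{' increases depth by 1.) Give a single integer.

Answer: 3

Derivation:
Step 1: declare c=18 at depth 0
Step 2: declare a=(read c)=18 at depth 0
Step 3: declare a=(read c)=18 at depth 0
Step 4: declare a=69 at depth 0
Step 5: enter scope (depth=1)
Step 6: enter scope (depth=2)
Step 7: enter scope (depth=3)
Step 8: declare c=50 at depth 3
Step 9: declare f=(read a)=69 at depth 3
Step 10: enter scope (depth=4)
Visible at query point: a=69 c=50 f=69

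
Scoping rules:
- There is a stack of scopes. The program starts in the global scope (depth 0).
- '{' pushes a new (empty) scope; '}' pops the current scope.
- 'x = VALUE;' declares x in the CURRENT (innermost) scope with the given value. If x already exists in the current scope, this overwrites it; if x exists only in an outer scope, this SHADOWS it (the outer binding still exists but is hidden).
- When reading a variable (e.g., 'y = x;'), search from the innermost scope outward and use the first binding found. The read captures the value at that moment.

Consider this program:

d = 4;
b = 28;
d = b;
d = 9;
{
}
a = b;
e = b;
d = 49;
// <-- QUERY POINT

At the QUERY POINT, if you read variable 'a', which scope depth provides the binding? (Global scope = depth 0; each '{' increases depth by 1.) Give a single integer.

Answer: 0

Derivation:
Step 1: declare d=4 at depth 0
Step 2: declare b=28 at depth 0
Step 3: declare d=(read b)=28 at depth 0
Step 4: declare d=9 at depth 0
Step 5: enter scope (depth=1)
Step 6: exit scope (depth=0)
Step 7: declare a=(read b)=28 at depth 0
Step 8: declare e=(read b)=28 at depth 0
Step 9: declare d=49 at depth 0
Visible at query point: a=28 b=28 d=49 e=28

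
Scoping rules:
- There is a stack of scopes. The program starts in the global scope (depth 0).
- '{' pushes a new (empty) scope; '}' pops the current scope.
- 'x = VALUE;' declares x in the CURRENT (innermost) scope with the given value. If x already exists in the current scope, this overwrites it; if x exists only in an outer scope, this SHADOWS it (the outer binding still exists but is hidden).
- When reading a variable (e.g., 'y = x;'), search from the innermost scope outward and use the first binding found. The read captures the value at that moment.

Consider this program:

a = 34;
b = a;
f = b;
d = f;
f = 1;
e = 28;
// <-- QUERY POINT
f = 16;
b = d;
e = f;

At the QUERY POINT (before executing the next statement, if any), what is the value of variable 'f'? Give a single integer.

Step 1: declare a=34 at depth 0
Step 2: declare b=(read a)=34 at depth 0
Step 3: declare f=(read b)=34 at depth 0
Step 4: declare d=(read f)=34 at depth 0
Step 5: declare f=1 at depth 0
Step 6: declare e=28 at depth 0
Visible at query point: a=34 b=34 d=34 e=28 f=1

Answer: 1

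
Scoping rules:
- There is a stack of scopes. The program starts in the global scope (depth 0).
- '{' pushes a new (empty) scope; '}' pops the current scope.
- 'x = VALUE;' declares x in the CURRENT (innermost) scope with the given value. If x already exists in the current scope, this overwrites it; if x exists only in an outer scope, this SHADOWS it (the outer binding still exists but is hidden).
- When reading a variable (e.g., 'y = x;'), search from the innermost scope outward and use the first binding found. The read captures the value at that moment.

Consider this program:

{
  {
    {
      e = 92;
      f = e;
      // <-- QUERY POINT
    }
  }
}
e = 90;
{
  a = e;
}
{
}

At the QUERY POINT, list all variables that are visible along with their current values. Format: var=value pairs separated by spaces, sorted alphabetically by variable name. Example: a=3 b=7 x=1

Step 1: enter scope (depth=1)
Step 2: enter scope (depth=2)
Step 3: enter scope (depth=3)
Step 4: declare e=92 at depth 3
Step 5: declare f=(read e)=92 at depth 3
Visible at query point: e=92 f=92

Answer: e=92 f=92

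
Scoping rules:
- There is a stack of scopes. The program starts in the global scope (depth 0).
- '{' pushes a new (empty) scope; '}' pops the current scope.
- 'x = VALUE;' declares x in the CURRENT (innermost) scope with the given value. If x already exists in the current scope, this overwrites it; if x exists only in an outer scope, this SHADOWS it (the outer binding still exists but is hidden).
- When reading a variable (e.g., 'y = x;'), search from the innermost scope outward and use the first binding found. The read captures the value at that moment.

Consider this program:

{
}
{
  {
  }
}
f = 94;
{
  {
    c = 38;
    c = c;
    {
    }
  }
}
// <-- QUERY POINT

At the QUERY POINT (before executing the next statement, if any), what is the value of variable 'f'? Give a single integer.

Step 1: enter scope (depth=1)
Step 2: exit scope (depth=0)
Step 3: enter scope (depth=1)
Step 4: enter scope (depth=2)
Step 5: exit scope (depth=1)
Step 6: exit scope (depth=0)
Step 7: declare f=94 at depth 0
Step 8: enter scope (depth=1)
Step 9: enter scope (depth=2)
Step 10: declare c=38 at depth 2
Step 11: declare c=(read c)=38 at depth 2
Step 12: enter scope (depth=3)
Step 13: exit scope (depth=2)
Step 14: exit scope (depth=1)
Step 15: exit scope (depth=0)
Visible at query point: f=94

Answer: 94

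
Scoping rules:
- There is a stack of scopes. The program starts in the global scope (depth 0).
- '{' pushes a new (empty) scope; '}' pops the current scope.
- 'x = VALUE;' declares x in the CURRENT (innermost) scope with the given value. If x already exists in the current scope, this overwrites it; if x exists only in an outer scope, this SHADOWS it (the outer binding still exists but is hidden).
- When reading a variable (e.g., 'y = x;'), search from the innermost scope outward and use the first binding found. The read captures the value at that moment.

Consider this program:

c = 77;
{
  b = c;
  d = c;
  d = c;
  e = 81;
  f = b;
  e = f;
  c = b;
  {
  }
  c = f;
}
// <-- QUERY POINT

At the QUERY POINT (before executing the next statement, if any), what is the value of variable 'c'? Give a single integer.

Answer: 77

Derivation:
Step 1: declare c=77 at depth 0
Step 2: enter scope (depth=1)
Step 3: declare b=(read c)=77 at depth 1
Step 4: declare d=(read c)=77 at depth 1
Step 5: declare d=(read c)=77 at depth 1
Step 6: declare e=81 at depth 1
Step 7: declare f=(read b)=77 at depth 1
Step 8: declare e=(read f)=77 at depth 1
Step 9: declare c=(read b)=77 at depth 1
Step 10: enter scope (depth=2)
Step 11: exit scope (depth=1)
Step 12: declare c=(read f)=77 at depth 1
Step 13: exit scope (depth=0)
Visible at query point: c=77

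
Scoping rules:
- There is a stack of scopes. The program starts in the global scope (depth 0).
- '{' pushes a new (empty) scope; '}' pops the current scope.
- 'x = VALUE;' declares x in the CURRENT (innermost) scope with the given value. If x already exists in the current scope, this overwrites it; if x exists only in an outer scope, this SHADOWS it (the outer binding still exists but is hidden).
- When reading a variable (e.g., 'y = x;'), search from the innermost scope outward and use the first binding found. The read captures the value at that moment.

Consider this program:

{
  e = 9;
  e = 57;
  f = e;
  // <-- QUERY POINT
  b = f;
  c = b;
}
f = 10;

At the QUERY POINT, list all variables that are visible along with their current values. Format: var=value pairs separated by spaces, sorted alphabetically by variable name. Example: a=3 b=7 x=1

Step 1: enter scope (depth=1)
Step 2: declare e=9 at depth 1
Step 3: declare e=57 at depth 1
Step 4: declare f=(read e)=57 at depth 1
Visible at query point: e=57 f=57

Answer: e=57 f=57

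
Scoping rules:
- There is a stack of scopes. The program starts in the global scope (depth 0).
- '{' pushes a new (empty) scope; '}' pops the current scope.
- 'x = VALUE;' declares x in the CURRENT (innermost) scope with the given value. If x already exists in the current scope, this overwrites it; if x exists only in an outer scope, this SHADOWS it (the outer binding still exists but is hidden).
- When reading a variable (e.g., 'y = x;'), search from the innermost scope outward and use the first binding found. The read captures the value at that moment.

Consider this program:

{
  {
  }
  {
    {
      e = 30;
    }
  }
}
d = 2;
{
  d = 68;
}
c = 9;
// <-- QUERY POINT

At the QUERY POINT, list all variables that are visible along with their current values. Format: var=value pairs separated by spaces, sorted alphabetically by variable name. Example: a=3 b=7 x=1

Answer: c=9 d=2

Derivation:
Step 1: enter scope (depth=1)
Step 2: enter scope (depth=2)
Step 3: exit scope (depth=1)
Step 4: enter scope (depth=2)
Step 5: enter scope (depth=3)
Step 6: declare e=30 at depth 3
Step 7: exit scope (depth=2)
Step 8: exit scope (depth=1)
Step 9: exit scope (depth=0)
Step 10: declare d=2 at depth 0
Step 11: enter scope (depth=1)
Step 12: declare d=68 at depth 1
Step 13: exit scope (depth=0)
Step 14: declare c=9 at depth 0
Visible at query point: c=9 d=2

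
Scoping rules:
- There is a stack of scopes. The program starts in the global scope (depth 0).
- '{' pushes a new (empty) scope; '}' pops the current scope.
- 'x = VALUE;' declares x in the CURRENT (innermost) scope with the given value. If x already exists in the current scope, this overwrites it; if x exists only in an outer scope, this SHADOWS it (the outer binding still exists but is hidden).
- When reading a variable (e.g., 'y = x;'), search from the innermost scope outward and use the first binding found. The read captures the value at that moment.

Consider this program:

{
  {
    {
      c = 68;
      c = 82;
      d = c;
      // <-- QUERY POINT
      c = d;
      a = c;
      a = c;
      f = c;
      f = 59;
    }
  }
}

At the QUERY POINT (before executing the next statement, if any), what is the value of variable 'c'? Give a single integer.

Step 1: enter scope (depth=1)
Step 2: enter scope (depth=2)
Step 3: enter scope (depth=3)
Step 4: declare c=68 at depth 3
Step 5: declare c=82 at depth 3
Step 6: declare d=(read c)=82 at depth 3
Visible at query point: c=82 d=82

Answer: 82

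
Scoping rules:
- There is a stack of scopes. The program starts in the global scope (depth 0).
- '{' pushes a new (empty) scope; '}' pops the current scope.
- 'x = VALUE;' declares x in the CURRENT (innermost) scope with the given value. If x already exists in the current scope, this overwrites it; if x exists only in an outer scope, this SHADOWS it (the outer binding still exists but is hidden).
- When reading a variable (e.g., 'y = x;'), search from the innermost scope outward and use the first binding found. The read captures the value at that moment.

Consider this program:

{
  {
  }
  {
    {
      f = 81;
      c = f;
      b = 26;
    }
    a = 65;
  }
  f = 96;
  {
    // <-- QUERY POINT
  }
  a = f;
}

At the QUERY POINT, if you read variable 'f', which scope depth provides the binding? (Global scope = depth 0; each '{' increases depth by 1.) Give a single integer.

Answer: 1

Derivation:
Step 1: enter scope (depth=1)
Step 2: enter scope (depth=2)
Step 3: exit scope (depth=1)
Step 4: enter scope (depth=2)
Step 5: enter scope (depth=3)
Step 6: declare f=81 at depth 3
Step 7: declare c=(read f)=81 at depth 3
Step 8: declare b=26 at depth 3
Step 9: exit scope (depth=2)
Step 10: declare a=65 at depth 2
Step 11: exit scope (depth=1)
Step 12: declare f=96 at depth 1
Step 13: enter scope (depth=2)
Visible at query point: f=96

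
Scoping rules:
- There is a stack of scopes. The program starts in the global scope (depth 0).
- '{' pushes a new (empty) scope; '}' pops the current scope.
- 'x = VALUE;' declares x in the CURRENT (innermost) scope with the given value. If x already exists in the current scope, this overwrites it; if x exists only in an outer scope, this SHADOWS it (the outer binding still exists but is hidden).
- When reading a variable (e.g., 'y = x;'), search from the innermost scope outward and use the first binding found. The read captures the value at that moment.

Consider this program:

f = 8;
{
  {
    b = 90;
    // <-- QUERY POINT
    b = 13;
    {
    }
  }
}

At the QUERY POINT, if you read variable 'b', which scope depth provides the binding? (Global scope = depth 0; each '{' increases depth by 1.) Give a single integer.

Answer: 2

Derivation:
Step 1: declare f=8 at depth 0
Step 2: enter scope (depth=1)
Step 3: enter scope (depth=2)
Step 4: declare b=90 at depth 2
Visible at query point: b=90 f=8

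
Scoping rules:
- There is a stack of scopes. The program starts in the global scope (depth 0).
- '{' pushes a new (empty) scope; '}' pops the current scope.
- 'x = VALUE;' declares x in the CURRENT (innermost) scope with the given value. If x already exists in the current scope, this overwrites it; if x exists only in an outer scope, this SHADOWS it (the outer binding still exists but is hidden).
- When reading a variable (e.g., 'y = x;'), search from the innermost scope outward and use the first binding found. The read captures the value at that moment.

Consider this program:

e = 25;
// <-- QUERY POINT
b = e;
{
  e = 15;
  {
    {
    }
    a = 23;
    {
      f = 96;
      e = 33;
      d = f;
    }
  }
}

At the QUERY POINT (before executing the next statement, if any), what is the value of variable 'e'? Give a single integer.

Step 1: declare e=25 at depth 0
Visible at query point: e=25

Answer: 25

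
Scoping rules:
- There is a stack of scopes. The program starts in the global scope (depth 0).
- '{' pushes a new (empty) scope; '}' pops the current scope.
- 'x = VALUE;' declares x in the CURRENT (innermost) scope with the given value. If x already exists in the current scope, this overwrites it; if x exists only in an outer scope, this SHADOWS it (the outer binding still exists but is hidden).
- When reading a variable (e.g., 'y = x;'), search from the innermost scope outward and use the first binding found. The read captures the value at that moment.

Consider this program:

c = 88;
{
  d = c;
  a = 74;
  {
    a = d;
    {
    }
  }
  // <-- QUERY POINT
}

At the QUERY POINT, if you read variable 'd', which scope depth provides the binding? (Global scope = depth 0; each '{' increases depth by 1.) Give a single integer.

Step 1: declare c=88 at depth 0
Step 2: enter scope (depth=1)
Step 3: declare d=(read c)=88 at depth 1
Step 4: declare a=74 at depth 1
Step 5: enter scope (depth=2)
Step 6: declare a=(read d)=88 at depth 2
Step 7: enter scope (depth=3)
Step 8: exit scope (depth=2)
Step 9: exit scope (depth=1)
Visible at query point: a=74 c=88 d=88

Answer: 1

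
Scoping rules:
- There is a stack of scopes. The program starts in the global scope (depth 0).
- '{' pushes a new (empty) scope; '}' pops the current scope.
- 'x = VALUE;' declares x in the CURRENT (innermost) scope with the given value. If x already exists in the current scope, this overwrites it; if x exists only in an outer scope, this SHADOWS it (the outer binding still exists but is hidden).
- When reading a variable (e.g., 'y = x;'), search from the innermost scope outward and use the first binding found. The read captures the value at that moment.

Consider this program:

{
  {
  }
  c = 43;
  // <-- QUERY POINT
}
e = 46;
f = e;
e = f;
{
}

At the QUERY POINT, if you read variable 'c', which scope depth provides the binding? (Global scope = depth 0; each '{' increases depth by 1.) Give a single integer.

Answer: 1

Derivation:
Step 1: enter scope (depth=1)
Step 2: enter scope (depth=2)
Step 3: exit scope (depth=1)
Step 4: declare c=43 at depth 1
Visible at query point: c=43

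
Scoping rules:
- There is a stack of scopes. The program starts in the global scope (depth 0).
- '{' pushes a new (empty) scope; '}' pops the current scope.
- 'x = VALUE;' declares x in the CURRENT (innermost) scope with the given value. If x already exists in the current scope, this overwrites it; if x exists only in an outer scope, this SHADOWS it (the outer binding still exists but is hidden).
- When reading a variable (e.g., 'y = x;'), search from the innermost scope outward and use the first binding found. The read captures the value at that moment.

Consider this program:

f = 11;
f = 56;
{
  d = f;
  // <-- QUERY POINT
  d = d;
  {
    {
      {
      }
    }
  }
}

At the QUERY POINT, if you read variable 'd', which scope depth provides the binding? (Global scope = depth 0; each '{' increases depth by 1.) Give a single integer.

Step 1: declare f=11 at depth 0
Step 2: declare f=56 at depth 0
Step 3: enter scope (depth=1)
Step 4: declare d=(read f)=56 at depth 1
Visible at query point: d=56 f=56

Answer: 1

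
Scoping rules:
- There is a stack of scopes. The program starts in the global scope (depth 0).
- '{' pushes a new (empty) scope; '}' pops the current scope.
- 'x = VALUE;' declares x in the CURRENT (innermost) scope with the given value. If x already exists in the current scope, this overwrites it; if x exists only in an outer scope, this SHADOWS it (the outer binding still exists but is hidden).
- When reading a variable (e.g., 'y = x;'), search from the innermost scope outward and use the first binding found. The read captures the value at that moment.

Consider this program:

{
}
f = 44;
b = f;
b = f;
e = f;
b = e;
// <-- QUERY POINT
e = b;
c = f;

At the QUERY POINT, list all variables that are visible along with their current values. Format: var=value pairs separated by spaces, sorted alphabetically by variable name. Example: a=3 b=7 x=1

Answer: b=44 e=44 f=44

Derivation:
Step 1: enter scope (depth=1)
Step 2: exit scope (depth=0)
Step 3: declare f=44 at depth 0
Step 4: declare b=(read f)=44 at depth 0
Step 5: declare b=(read f)=44 at depth 0
Step 6: declare e=(read f)=44 at depth 0
Step 7: declare b=(read e)=44 at depth 0
Visible at query point: b=44 e=44 f=44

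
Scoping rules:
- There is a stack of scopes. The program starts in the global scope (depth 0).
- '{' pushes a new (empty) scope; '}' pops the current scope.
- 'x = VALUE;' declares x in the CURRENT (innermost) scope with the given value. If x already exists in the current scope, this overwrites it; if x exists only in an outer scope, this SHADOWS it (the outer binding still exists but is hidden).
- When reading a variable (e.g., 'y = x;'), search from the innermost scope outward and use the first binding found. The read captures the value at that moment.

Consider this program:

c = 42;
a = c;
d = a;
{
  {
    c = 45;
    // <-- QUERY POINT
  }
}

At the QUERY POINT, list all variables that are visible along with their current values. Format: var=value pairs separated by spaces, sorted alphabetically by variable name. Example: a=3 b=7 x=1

Answer: a=42 c=45 d=42

Derivation:
Step 1: declare c=42 at depth 0
Step 2: declare a=(read c)=42 at depth 0
Step 3: declare d=(read a)=42 at depth 0
Step 4: enter scope (depth=1)
Step 5: enter scope (depth=2)
Step 6: declare c=45 at depth 2
Visible at query point: a=42 c=45 d=42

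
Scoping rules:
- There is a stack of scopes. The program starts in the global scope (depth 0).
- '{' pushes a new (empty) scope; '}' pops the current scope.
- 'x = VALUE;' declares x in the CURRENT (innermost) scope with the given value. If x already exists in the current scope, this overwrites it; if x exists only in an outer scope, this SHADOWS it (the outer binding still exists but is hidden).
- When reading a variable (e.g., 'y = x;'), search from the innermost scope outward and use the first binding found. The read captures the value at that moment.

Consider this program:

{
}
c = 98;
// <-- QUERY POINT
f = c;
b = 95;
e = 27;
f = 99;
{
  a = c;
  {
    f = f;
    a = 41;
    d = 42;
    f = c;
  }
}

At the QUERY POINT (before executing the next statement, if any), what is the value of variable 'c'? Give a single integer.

Step 1: enter scope (depth=1)
Step 2: exit scope (depth=0)
Step 3: declare c=98 at depth 0
Visible at query point: c=98

Answer: 98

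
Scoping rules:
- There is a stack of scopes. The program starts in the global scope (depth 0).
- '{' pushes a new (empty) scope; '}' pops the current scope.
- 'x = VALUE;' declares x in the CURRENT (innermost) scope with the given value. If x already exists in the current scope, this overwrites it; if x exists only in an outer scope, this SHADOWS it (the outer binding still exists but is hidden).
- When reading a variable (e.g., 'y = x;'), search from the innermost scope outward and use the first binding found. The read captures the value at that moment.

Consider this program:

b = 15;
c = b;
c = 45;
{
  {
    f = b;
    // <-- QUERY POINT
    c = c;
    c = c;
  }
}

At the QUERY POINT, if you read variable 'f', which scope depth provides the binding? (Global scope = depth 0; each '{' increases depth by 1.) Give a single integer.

Answer: 2

Derivation:
Step 1: declare b=15 at depth 0
Step 2: declare c=(read b)=15 at depth 0
Step 3: declare c=45 at depth 0
Step 4: enter scope (depth=1)
Step 5: enter scope (depth=2)
Step 6: declare f=(read b)=15 at depth 2
Visible at query point: b=15 c=45 f=15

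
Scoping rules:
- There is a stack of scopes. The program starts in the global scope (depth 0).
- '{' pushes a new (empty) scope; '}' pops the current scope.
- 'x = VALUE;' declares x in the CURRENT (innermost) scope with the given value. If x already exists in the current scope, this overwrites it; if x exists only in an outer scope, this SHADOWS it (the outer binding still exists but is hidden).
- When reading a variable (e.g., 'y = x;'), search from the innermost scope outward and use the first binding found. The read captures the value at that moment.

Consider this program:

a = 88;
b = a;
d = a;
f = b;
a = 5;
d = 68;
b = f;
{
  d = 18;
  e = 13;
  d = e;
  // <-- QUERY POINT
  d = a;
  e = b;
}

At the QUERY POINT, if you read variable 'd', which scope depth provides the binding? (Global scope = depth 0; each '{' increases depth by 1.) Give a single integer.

Step 1: declare a=88 at depth 0
Step 2: declare b=(read a)=88 at depth 0
Step 3: declare d=(read a)=88 at depth 0
Step 4: declare f=(read b)=88 at depth 0
Step 5: declare a=5 at depth 0
Step 6: declare d=68 at depth 0
Step 7: declare b=(read f)=88 at depth 0
Step 8: enter scope (depth=1)
Step 9: declare d=18 at depth 1
Step 10: declare e=13 at depth 1
Step 11: declare d=(read e)=13 at depth 1
Visible at query point: a=5 b=88 d=13 e=13 f=88

Answer: 1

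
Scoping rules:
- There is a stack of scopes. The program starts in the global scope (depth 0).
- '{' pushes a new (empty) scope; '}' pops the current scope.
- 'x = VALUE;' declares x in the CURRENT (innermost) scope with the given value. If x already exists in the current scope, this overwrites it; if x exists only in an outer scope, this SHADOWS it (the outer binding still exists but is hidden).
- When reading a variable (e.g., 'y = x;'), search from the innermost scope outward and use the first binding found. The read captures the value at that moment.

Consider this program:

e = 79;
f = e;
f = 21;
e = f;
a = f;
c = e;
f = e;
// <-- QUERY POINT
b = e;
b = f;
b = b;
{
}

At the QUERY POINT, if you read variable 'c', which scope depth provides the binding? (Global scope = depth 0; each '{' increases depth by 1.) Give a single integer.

Step 1: declare e=79 at depth 0
Step 2: declare f=(read e)=79 at depth 0
Step 3: declare f=21 at depth 0
Step 4: declare e=(read f)=21 at depth 0
Step 5: declare a=(read f)=21 at depth 0
Step 6: declare c=(read e)=21 at depth 0
Step 7: declare f=(read e)=21 at depth 0
Visible at query point: a=21 c=21 e=21 f=21

Answer: 0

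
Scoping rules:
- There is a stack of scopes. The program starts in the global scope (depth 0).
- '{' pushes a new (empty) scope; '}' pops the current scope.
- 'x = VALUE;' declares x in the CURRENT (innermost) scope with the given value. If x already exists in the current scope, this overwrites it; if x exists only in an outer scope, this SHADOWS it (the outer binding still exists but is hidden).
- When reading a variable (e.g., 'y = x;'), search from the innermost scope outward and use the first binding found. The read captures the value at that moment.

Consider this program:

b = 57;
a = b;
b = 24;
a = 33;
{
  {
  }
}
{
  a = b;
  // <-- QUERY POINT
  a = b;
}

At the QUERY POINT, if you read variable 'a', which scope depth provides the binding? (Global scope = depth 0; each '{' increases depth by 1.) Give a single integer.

Step 1: declare b=57 at depth 0
Step 2: declare a=(read b)=57 at depth 0
Step 3: declare b=24 at depth 0
Step 4: declare a=33 at depth 0
Step 5: enter scope (depth=1)
Step 6: enter scope (depth=2)
Step 7: exit scope (depth=1)
Step 8: exit scope (depth=0)
Step 9: enter scope (depth=1)
Step 10: declare a=(read b)=24 at depth 1
Visible at query point: a=24 b=24

Answer: 1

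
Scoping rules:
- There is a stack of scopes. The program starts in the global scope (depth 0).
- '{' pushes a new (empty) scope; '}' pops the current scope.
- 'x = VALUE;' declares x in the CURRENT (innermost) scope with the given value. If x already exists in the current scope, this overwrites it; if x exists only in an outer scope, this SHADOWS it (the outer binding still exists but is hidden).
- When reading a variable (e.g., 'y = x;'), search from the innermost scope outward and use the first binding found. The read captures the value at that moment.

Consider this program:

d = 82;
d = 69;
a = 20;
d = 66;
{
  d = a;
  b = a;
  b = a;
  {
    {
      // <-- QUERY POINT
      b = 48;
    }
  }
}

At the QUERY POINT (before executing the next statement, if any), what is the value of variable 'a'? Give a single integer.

Step 1: declare d=82 at depth 0
Step 2: declare d=69 at depth 0
Step 3: declare a=20 at depth 0
Step 4: declare d=66 at depth 0
Step 5: enter scope (depth=1)
Step 6: declare d=(read a)=20 at depth 1
Step 7: declare b=(read a)=20 at depth 1
Step 8: declare b=(read a)=20 at depth 1
Step 9: enter scope (depth=2)
Step 10: enter scope (depth=3)
Visible at query point: a=20 b=20 d=20

Answer: 20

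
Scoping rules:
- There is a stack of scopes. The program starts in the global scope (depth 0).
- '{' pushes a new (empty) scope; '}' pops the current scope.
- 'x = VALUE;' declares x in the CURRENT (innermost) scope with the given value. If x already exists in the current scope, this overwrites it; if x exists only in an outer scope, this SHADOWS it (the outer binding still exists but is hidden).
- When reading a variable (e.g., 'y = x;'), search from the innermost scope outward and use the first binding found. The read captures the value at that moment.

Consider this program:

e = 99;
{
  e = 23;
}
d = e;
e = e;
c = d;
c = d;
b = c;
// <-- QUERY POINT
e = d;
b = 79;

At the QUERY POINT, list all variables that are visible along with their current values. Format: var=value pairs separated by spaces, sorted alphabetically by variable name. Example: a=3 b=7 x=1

Step 1: declare e=99 at depth 0
Step 2: enter scope (depth=1)
Step 3: declare e=23 at depth 1
Step 4: exit scope (depth=0)
Step 5: declare d=(read e)=99 at depth 0
Step 6: declare e=(read e)=99 at depth 0
Step 7: declare c=(read d)=99 at depth 0
Step 8: declare c=(read d)=99 at depth 0
Step 9: declare b=(read c)=99 at depth 0
Visible at query point: b=99 c=99 d=99 e=99

Answer: b=99 c=99 d=99 e=99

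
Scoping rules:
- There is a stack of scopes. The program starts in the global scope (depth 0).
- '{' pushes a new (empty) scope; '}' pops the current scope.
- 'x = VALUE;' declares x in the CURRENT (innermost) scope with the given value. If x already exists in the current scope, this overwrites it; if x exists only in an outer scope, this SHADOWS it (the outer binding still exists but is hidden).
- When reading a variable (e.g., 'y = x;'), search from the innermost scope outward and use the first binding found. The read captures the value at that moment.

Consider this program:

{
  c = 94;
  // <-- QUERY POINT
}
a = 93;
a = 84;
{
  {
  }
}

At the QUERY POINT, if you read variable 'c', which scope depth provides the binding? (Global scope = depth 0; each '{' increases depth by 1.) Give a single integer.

Answer: 1

Derivation:
Step 1: enter scope (depth=1)
Step 2: declare c=94 at depth 1
Visible at query point: c=94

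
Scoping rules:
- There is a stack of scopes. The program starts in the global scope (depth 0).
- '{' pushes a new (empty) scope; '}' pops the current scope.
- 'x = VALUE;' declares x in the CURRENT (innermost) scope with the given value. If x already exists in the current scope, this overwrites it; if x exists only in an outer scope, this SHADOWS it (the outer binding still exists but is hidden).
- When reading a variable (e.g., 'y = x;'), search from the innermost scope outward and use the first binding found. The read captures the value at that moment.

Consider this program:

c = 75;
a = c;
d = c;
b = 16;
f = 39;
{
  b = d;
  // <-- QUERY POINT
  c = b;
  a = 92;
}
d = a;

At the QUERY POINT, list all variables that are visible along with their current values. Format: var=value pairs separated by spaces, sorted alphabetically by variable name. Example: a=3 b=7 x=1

Answer: a=75 b=75 c=75 d=75 f=39

Derivation:
Step 1: declare c=75 at depth 0
Step 2: declare a=(read c)=75 at depth 0
Step 3: declare d=(read c)=75 at depth 0
Step 4: declare b=16 at depth 0
Step 5: declare f=39 at depth 0
Step 6: enter scope (depth=1)
Step 7: declare b=(read d)=75 at depth 1
Visible at query point: a=75 b=75 c=75 d=75 f=39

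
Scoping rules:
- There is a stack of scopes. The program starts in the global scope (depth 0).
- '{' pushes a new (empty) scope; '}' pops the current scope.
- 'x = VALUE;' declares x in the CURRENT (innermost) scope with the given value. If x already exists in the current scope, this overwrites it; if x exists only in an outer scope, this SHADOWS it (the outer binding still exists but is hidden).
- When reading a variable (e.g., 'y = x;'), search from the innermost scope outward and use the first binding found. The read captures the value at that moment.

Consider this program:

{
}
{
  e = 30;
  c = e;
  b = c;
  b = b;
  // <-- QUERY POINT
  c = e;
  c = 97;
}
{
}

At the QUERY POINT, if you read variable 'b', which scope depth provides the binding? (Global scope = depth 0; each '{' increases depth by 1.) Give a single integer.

Answer: 1

Derivation:
Step 1: enter scope (depth=1)
Step 2: exit scope (depth=0)
Step 3: enter scope (depth=1)
Step 4: declare e=30 at depth 1
Step 5: declare c=(read e)=30 at depth 1
Step 6: declare b=(read c)=30 at depth 1
Step 7: declare b=(read b)=30 at depth 1
Visible at query point: b=30 c=30 e=30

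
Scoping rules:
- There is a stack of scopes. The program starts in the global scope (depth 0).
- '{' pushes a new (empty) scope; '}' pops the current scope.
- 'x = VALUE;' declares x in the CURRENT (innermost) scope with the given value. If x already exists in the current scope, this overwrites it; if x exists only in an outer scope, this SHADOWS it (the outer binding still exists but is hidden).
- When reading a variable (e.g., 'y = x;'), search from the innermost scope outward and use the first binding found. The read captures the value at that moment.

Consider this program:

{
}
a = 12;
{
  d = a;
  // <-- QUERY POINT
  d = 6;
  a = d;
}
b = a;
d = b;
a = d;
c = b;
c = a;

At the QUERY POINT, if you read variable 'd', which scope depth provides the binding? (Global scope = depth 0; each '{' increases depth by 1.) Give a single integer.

Answer: 1

Derivation:
Step 1: enter scope (depth=1)
Step 2: exit scope (depth=0)
Step 3: declare a=12 at depth 0
Step 4: enter scope (depth=1)
Step 5: declare d=(read a)=12 at depth 1
Visible at query point: a=12 d=12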